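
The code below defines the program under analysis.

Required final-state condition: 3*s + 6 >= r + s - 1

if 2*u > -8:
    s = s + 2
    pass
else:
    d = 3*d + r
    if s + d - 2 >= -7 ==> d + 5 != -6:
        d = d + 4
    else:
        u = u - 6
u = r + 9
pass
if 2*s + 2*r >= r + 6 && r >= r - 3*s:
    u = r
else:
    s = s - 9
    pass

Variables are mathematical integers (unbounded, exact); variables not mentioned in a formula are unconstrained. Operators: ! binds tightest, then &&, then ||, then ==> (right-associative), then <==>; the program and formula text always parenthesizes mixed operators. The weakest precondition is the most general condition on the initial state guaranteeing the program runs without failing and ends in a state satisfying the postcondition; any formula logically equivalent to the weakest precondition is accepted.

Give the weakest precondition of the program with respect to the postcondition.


Working backward. After the program, the postcondition 3*s + 6 >= r + s - 1 must hold; in canonical form it is 2*s >= r - 7.
Then branch requires 2*s >= r - 7; else branch requires 2*s >= r + 11.
Before the if: ((r + 2*s >= 6 && 3*s >= 0) ==> 2*s >= r - 7) && ((!(r + 2*s >= 6 && 3*s >= 0)) ==> 2*s >= r + 11)
Before skip: ((r + 2*s >= 6 && 3*s >= 0) ==> 2*s >= r - 7) && ((!(r + 2*s >= 6 && 3*s >= 0)) ==> 2*s >= r + 11)
Before u := r + 9: ((r + 2*s >= 6 && 3*s >= 0) ==> 2*s >= r - 7) && ((!(r + 2*s >= 6 && 3*s >= 0)) ==> 2*s >= r + 11)
Then branch requires ((r + 2*s >= 2 && 3*s >= -6) ==> 2*s >= r - 11) && ((!(r + 2*s >= 2 && 3*s >= -6)) ==> 2*s >= r + 7); else branch requires ((3*d + r + s >= -5 ==> 3*d + r != -11) ==> (((r + 2*s >= 6 && 3*s >= 0) ==> 2*s >= r - 7) && ((!(r + 2*s >= 6 && 3*s >= 0)) ==> 2*s >= r + 11))) && ((!(3*d + r + s >= -5 ==> 3*d + r != -11)) ==> (((r + 2*s >= 6 && 3*s >= 0) ==> 2*s >= r - 7) && ((!(r + 2*s >= 6 && 3*s >= 0)) ==> 2*s >= r + 11))).
Before the if: (2*u > -8 ==> (((r + 2*s >= 2 && 3*s >= -6) ==> 2*s >= r - 11) && ((!(r + 2*s >= 2 && 3*s >= -6)) ==> 2*s >= r + 7))) && ((!(2*u > -8)) ==> (((3*d + r + s >= -5 ==> 3*d + r != -11) ==> (((r + 2*s >= 6 && 3*s >= 0) ==> 2*s >= r - 7) && ((!(r + 2*s >= 6 && 3*s >= 0)) ==> 2*s >= r + 11))) && ((!(3*d + r + s >= -5 ==> 3*d + r != -11)) ==> (((r + 2*s >= 6 && 3*s >= 0) ==> 2*s >= r - 7) && ((!(r + 2*s >= 6 && 3*s >= 0)) ==> 2*s >= r + 11)))))
Answer: WP = (2*u > -8 ==> (((r + 2*s >= 2 && 3*s >= -6) ==> 2*s >= r - 11) && ((!(r + 2*s >= 2 && 3*s >= -6)) ==> 2*s >= r + 7))) && ((!(2*u > -8)) ==> (((3*d + r + s >= -5 ==> 3*d + r != -11) ==> (((r + 2*s >= 6 && 3*s >= 0) ==> 2*s >= r - 7) && ((!(r + 2*s >= 6 && 3*s >= 0)) ==> 2*s >= r + 11))) && ((!(3*d + r + s >= -5 ==> 3*d + r != -11)) ==> (((r + 2*s >= 6 && 3*s >= 0) ==> 2*s >= r - 7) && ((!(r + 2*s >= 6 && 3*s >= 0)) ==> 2*s >= r + 11)))))


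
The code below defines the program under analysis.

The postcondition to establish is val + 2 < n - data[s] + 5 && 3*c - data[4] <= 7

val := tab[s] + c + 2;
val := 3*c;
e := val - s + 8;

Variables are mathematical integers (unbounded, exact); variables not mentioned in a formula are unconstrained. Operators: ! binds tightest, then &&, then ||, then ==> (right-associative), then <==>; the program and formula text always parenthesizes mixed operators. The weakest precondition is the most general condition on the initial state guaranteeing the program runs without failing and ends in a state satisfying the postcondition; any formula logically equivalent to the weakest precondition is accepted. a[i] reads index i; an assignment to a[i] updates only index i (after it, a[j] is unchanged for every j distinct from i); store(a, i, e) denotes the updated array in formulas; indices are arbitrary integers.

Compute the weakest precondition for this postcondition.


Working backward. After the program, the postcondition val + 2 < n - data[s] + 5 && 3*c - data[4] <= 7 must hold; in canonical form it is data[s] + val < n + 3 && 3*c <= data[4] + 7.
Before e := val - s + 8: data[s] + val < n + 3 && 3*c <= data[4] + 7
Before val := 3*c: data[s] + 3*c < n + 3 && 3*c <= data[4] + 7
Before val := tab[s] + c + 2: data[s] + 3*c < n + 3 && 3*c <= data[4] + 7
Answer: WP = data[s] + 3*c < n + 3 && 3*c <= data[4] + 7


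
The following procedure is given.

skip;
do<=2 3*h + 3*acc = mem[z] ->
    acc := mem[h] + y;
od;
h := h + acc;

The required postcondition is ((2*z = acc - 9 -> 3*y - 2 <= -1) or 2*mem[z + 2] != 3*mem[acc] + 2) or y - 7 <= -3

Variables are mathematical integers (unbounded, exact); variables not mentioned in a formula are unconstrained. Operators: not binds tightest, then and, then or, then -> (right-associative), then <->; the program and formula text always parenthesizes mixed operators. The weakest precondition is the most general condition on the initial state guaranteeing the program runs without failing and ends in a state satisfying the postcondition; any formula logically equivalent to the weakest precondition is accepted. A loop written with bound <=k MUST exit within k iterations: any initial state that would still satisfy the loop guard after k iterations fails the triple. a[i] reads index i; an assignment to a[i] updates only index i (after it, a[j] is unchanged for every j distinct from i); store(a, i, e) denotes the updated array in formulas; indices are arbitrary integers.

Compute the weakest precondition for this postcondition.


Working backward. After the program, the postcondition ((2*z = acc - 9 -> 3*y - 2 <= -1) or 2*mem[z + 2] != 3*mem[acc] + 2) or y - 7 <= -3 must hold; in canonical form it is (2*z = acc - 9 -> 3*y <= 1) or 2*mem[z + 2] != 3*mem[acc] + 2 or y <= 4.
Before h := h + acc: (2*z = acc - 9 -> 3*y <= 1) or 2*mem[z + 2] != 3*mem[acc] + 2 or y <= 4
Before the loop (bound <=2), unroll the exhaustion recursion (WP_0 = exit-now case; WP_j = one more guarded iteration, up to j = 2):
  WP_0: (not (3*acc + 3*h = mem[z])) and ((2*z = acc - 9 -> 3*y <= 1) or 2*mem[z + 2] != 3*mem[acc] + 2 or y <= 4)
  WP_1: (3*acc + 3*h = mem[z] -> ((not (3*mem[h] + 3*h + 3*y = mem[z])) and ((2*z = mem[h] + y - 9 -> 3*y <= 1) or 2*mem[z + 2] != 3*mem[mem[h] + y] + 2 or y <= 4))) and ((not (3*acc + 3*h = mem[z])) -> ((2*z = acc - 9 -> 3*y <= 1) or 2*mem[z + 2] != 3*mem[acc] + 2 or y <= 4))
  WP_2: (3*acc + 3*h = mem[z] -> ((3*mem[h] + 3*h + 3*y = mem[z] -> ((not (3*mem[h] + 3*h + 3*y = mem[z])) and ((2*z = mem[h] + y - 9 -> 3*y <= 1) or 2*mem[z + 2] != 3*mem[mem[h] + y] + 2 or y <= 4))) and ((not (3*mem[h] + 3*h + 3*y = mem[z])) -> ((2*z = mem[h] + y - 9 -> 3*y <= 1) or 2*mem[z + 2] != 3*mem[mem[h] + y] + 2 or y <= 4)))) and ((not (3*acc + 3*h = mem[z])) -> ((2*z = acc - 9 -> 3*y <= 1) or 2*mem[z + 2] != 3*mem[acc] + 2 or y <= 4))
So before the loop: (3*acc + 3*h = mem[z] -> ((3*mem[h] + 3*h + 3*y = mem[z] -> ((not (3*mem[h] + 3*h + 3*y = mem[z])) and ((2*z = mem[h] + y - 9 -> 3*y <= 1) or 2*mem[z + 2] != 3*mem[mem[h] + y] + 2 or y <= 4))) and ((not (3*mem[h] + 3*h + 3*y = mem[z])) -> ((2*z = mem[h] + y - 9 -> 3*y <= 1) or 2*mem[z + 2] != 3*mem[mem[h] + y] + 2 or y <= 4)))) and ((not (3*acc + 3*h = mem[z])) -> ((2*z = acc - 9 -> 3*y <= 1) or 2*mem[z + 2] != 3*mem[acc] + 2 or y <= 4))
Before skip: (3*acc + 3*h = mem[z] -> ((3*mem[h] + 3*h + 3*y = mem[z] -> ((not (3*mem[h] + 3*h + 3*y = mem[z])) and ((2*z = mem[h] + y - 9 -> 3*y <= 1) or 2*mem[z + 2] != 3*mem[mem[h] + y] + 2 or y <= 4))) and ((not (3*mem[h] + 3*h + 3*y = mem[z])) -> ((2*z = mem[h] + y - 9 -> 3*y <= 1) or 2*mem[z + 2] != 3*mem[mem[h] + y] + 2 or y <= 4)))) and ((not (3*acc + 3*h = mem[z])) -> ((2*z = acc - 9 -> 3*y <= 1) or 2*mem[z + 2] != 3*mem[acc] + 2 or y <= 4))
Answer: WP = (3*acc + 3*h = mem[z] -> ((3*mem[h] + 3*h + 3*y = mem[z] -> ((not (3*mem[h] + 3*h + 3*y = mem[z])) and ((2*z = mem[h] + y - 9 -> 3*y <= 1) or 2*mem[z + 2] != 3*mem[mem[h] + y] + 2 or y <= 4))) and ((not (3*mem[h] + 3*h + 3*y = mem[z])) -> ((2*z = mem[h] + y - 9 -> 3*y <= 1) or 2*mem[z + 2] != 3*mem[mem[h] + y] + 2 or y <= 4)))) and ((not (3*acc + 3*h = mem[z])) -> ((2*z = acc - 9 -> 3*y <= 1) or 2*mem[z + 2] != 3*mem[acc] + 2 or y <= 4))


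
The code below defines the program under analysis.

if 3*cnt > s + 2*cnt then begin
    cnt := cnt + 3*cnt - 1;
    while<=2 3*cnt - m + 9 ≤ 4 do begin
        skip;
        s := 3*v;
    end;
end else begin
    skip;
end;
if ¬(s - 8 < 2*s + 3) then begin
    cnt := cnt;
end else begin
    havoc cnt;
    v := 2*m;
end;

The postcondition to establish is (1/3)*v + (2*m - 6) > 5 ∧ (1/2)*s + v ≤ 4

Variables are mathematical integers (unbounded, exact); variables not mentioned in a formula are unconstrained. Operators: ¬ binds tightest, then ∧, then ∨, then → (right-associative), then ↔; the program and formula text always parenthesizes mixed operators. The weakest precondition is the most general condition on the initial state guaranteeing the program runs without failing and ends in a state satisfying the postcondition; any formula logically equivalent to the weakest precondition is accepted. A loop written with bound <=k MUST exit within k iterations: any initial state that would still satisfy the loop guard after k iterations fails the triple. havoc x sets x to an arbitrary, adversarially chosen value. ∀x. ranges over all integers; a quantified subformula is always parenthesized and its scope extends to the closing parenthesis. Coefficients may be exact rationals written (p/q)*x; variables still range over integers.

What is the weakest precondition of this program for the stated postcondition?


Working backward. After the program, the postcondition (1/3)*v + (2*m - 6) > 5 ∧ (1/2)*s + v ≤ 4 must hold; in canonical form it is 2*m + (1/3)*v > 11 ∧ (1/2)*s + v ≤ 4.
Then branch requires 2*m + (1/3)*v > 11 ∧ (1/2)*s + v ≤ 4; else branch requires (8/3)*m > 11 ∧ 2*m + (1/2)*s ≤ 4.
Before the if: ((¬(s > -11)) → (2*m + (1/3)*v > 11 ∧ (1/2)*s + v ≤ 4)) ∧ (s > -11 → ((8/3)*m > 11 ∧ 2*m + (1/2)*s ≤ 4))
Then branch requires (12*cnt ≤ m - 2 → ((12*cnt ≤ m - 2 → ((¬(12*cnt ≤ m - 2)) ∧ ((¬(3*v > -11)) → (2*m + (1/3)*v > 11 ∧ (5/2)*v ≤ 4)) ∧ (3*v > -11 → ((8/3)*m > 11 ∧ 2*m + (3/2)*v ≤ 4)))) ∧ ((¬(12*cnt ≤ m - 2)) → (((¬(3*v > -11)) → (2*m + (1/3)*v > 11 ∧ (5/2)*v ≤ 4)) ∧ (3*v > -11 → ((8/3)*m > 11 ∧ 2*m + (3/2)*v ≤ 4)))))) ∧ ((¬(12*cnt ≤ m - 2)) → (((¬(s > -11)) → (2*m + (1/3)*v > 11 ∧ (1/2)*s + v ≤ 4)) ∧ (s > -11 → ((8/3)*m > 11 ∧ 2*m + (1/2)*s ≤ 4)))); else branch requires ((¬(s > -11)) → (2*m + (1/3)*v > 11 ∧ (1/2)*s + v ≤ 4)) ∧ (s > -11 → ((8/3)*m > 11 ∧ 2*m + (1/2)*s ≤ 4)).
Before the if: (cnt > s → ((12*cnt ≤ m - 2 → ((12*cnt ≤ m - 2 → ((¬(12*cnt ≤ m - 2)) ∧ ((¬(3*v > -11)) → (2*m + (1/3)*v > 11 ∧ (5/2)*v ≤ 4)) ∧ (3*v > -11 → ((8/3)*m > 11 ∧ 2*m + (3/2)*v ≤ 4)))) ∧ ((¬(12*cnt ≤ m - 2)) → (((¬(3*v > -11)) → (2*m + (1/3)*v > 11 ∧ (5/2)*v ≤ 4)) ∧ (3*v > -11 → ((8/3)*m > 11 ∧ 2*m + (3/2)*v ≤ 4)))))) ∧ ((¬(12*cnt ≤ m - 2)) → (((¬(s > -11)) → (2*m + (1/3)*v > 11 ∧ (1/2)*s + v ≤ 4)) ∧ (s > -11 → ((8/3)*m > 11 ∧ 2*m + (1/2)*s ≤ 4)))))) ∧ ((¬(cnt > s)) → (((¬(s > -11)) → (2*m + (1/3)*v > 11 ∧ (1/2)*s + v ≤ 4)) ∧ (s > -11 → ((8/3)*m > 11 ∧ 2*m + (1/2)*s ≤ 4))))
Answer: WP = (cnt > s → ((12*cnt ≤ m - 2 → ((12*cnt ≤ m - 2 → ((¬(12*cnt ≤ m - 2)) ∧ ((¬(3*v > -11)) → (2*m + (1/3)*v > 11 ∧ (5/2)*v ≤ 4)) ∧ (3*v > -11 → ((8/3)*m > 11 ∧ 2*m + (3/2)*v ≤ 4)))) ∧ ((¬(12*cnt ≤ m - 2)) → (((¬(3*v > -11)) → (2*m + (1/3)*v > 11 ∧ (5/2)*v ≤ 4)) ∧ (3*v > -11 → ((8/3)*m > 11 ∧ 2*m + (3/2)*v ≤ 4)))))) ∧ ((¬(12*cnt ≤ m - 2)) → (((¬(s > -11)) → (2*m + (1/3)*v > 11 ∧ (1/2)*s + v ≤ 4)) ∧ (s > -11 → ((8/3)*m > 11 ∧ 2*m + (1/2)*s ≤ 4)))))) ∧ ((¬(cnt > s)) → (((¬(s > -11)) → (2*m + (1/3)*v > 11 ∧ (1/2)*s + v ≤ 4)) ∧ (s > -11 → ((8/3)*m > 11 ∧ 2*m + (1/2)*s ≤ 4))))


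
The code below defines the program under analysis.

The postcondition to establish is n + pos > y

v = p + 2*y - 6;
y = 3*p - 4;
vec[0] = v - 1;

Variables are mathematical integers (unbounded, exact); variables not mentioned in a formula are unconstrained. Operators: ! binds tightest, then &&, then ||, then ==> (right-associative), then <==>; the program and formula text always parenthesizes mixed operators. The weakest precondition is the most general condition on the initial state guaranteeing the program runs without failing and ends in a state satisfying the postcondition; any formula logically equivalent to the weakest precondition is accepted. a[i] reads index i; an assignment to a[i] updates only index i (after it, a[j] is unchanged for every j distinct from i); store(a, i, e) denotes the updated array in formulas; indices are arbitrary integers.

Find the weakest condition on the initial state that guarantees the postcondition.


Working backward. After the program, n + pos > y must hold.
Before vec[0] := v - 1: n + pos > y
Before y := 3*p - 4: n + pos > 3*p - 4
Before v := p + 2*y - 6: n + pos > 3*p - 4
Answer: WP = n + pos > 3*p - 4


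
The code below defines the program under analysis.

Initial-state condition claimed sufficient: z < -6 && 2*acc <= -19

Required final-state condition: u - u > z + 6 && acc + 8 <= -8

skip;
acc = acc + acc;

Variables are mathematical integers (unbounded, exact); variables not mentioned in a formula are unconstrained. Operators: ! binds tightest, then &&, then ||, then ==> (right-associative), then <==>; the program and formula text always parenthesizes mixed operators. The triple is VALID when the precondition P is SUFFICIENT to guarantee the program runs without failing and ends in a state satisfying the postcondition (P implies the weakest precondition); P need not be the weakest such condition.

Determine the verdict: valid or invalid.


Working backward. After the program, the postcondition u - u > z + 6 && acc + 8 <= -8 must hold; in canonical form it is z < -6 && acc <= -16.
Before acc := acc + acc: z < -6 && 2*acc <= -16
Before skip: z < -6 && 2*acc <= -16
The weakest precondition is z < -6 && 2*acc <= -16.
Check whether z < -6 && 2*acc <= -19 implies it.
Every state satisfying the precondition satisfies the weakest precondition: the implication holds.
Answer: valid


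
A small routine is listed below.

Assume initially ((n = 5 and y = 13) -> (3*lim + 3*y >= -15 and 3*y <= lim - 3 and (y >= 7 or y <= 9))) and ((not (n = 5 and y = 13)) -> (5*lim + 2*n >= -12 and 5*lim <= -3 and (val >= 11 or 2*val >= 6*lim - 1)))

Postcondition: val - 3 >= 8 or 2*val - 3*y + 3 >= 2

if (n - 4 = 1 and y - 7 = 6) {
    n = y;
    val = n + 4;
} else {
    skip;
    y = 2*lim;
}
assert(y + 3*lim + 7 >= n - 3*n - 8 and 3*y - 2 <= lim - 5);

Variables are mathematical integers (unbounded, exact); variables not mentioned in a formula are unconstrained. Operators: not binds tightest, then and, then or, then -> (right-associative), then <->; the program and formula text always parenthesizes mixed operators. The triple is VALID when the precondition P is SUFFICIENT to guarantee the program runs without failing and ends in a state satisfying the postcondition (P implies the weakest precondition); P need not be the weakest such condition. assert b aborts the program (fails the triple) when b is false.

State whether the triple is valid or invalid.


Working backward. After the program, the postcondition val - 3 >= 8 or 2*val - 3*y + 3 >= 2 must hold; in canonical form it is val >= 11 or 2*val >= 3*y - 1.
Before assert y + 3*lim + 7 >= n - 3*n - 8 and 3*y - 2 <= lim - 5: 3*lim + 2*n + y >= -15 and 3*y <= lim - 3 and (val >= 11 or 2*val >= 3*y - 1)
Then branch requires 3*lim + 3*y >= -15 and 3*y <= lim - 3 and (y >= 7 or y <= 9); else branch requires 5*lim + 2*n >= -15 and 5*lim <= -3 and (val >= 11 or 2*val >= 6*lim - 1).
Before the if: ((n = 5 and y = 13) -> (3*lim + 3*y >= -15 and 3*y <= lim - 3 and (y >= 7 or y <= 9))) and ((not (n = 5 and y = 13)) -> (5*lim + 2*n >= -15 and 5*lim <= -3 and (val >= 11 or 2*val >= 6*lim - 1)))
The weakest precondition is ((n = 5 and y = 13) -> (3*lim + 3*y >= -15 and 3*y <= lim - 3 and (y >= 7 or y <= 9))) and ((not (n = 5 and y = 13)) -> (5*lim + 2*n >= -15 and 5*lim <= -3 and (val >= 11 or 2*val >= 6*lim - 1))).
Check whether ((n = 5 and y = 13) -> (3*lim + 3*y >= -15 and 3*y <= lim - 3 and (y >= 7 or y <= 9))) and ((not (n = 5 and y = 13)) -> (5*lim + 2*n >= -12 and 5*lim <= -3 and (val >= 11 or 2*val >= 6*lim - 1))) implies it.
Every state satisfying the precondition satisfies the weakest precondition: the implication holds.
Answer: valid


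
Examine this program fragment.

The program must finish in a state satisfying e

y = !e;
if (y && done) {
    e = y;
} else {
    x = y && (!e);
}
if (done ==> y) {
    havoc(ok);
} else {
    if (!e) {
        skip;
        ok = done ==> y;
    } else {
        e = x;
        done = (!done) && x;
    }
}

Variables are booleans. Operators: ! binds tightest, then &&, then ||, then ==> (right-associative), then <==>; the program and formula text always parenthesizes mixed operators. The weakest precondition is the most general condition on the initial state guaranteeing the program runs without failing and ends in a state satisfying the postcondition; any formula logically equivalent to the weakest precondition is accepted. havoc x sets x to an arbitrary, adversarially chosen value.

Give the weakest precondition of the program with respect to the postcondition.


Working backward. After the program, e must hold.
Then branch requires e; else branch requires ((!e) ==> e) && (e ==> x).
Before the if: ((done ==> y) ==> e) && ((!(done ==> y)) ==> (((!e) ==> e) && (e ==> x)))
Then branch requires ((done ==> y) ==> y) && ((!(done ==> y)) ==> (((!y) ==> y) && (y ==> x))); else branch requires ((done ==> y) ==> e) && ((!(done ==> y)) ==> (((!e) ==> e) && (e ==> (y && (!e))))).
Before the if: ((y && done) ==> (((done ==> y) ==> y) && ((!(done ==> y)) ==> (((!y) ==> y) && (y ==> x))))) && ((!(y && done)) ==> (((done ==> y) ==> e) && ((!(done ==> y)) ==> (((!e) ==> e) && (e ==> (y && (!e)))))))
Before y := !e: (((!e) && done) ==> (((done ==> (!e)) ==> (!e)) && ((!(done ==> (!e))) ==> ((e ==> (!e)) && ((!e) ==> x))))) && ((!((!e) && done)) ==> (((done ==> (!e)) ==> e) && ((!(done ==> (!e))) ==> (((!e) ==> e) && (e ==> (!e))))))
Answer: WP = (((!e) && done) ==> (((done ==> (!e)) ==> (!e)) && ((!(done ==> (!e))) ==> ((e ==> (!e)) && ((!e) ==> x))))) && ((!((!e) && done)) ==> (((done ==> (!e)) ==> e) && ((!(done ==> (!e))) ==> (((!e) ==> e) && (e ==> (!e))))))


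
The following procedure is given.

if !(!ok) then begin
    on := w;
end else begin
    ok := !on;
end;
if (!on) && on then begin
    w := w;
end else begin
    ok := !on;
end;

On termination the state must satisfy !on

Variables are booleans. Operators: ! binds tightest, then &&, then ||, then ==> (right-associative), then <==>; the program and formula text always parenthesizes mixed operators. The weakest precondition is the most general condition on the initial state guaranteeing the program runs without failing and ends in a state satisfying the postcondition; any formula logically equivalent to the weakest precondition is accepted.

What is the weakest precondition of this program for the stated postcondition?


Working backward. After the program, !on must hold.
Then branch requires !on; else branch requires !on.
Before the if: !on
Then branch requires !w; else branch requires !on.
Before the if: (ok ==> (!w)) && ((!ok) ==> (!on))
Answer: WP = (ok ==> (!w)) && ((!ok) ==> (!on))


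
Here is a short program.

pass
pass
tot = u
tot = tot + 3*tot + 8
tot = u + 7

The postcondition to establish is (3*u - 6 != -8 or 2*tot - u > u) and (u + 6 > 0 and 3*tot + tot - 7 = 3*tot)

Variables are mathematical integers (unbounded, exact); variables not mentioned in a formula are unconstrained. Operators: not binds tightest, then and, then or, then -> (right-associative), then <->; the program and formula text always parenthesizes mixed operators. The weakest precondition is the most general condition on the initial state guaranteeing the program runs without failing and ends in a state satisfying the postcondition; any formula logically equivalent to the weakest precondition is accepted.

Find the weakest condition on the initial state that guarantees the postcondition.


Working backward. After the program, the postcondition (3*u - 6 != -8 or 2*tot - u > u) and (u + 6 > 0 and 3*tot + tot - 7 = 3*tot) must hold; in canonical form it is (3*u != -2 or 2*tot > 2*u) and u > -6 and tot = 7.
Before tot := u + 7: u > -6 and u = 0
Before tot := tot + 3*tot + 8: u > -6 and u = 0
Before tot := u: u > -6 and u = 0
Before skip: u > -6 and u = 0
Before skip: u > -6 and u = 0
Answer: WP = u > -6 and u = 0


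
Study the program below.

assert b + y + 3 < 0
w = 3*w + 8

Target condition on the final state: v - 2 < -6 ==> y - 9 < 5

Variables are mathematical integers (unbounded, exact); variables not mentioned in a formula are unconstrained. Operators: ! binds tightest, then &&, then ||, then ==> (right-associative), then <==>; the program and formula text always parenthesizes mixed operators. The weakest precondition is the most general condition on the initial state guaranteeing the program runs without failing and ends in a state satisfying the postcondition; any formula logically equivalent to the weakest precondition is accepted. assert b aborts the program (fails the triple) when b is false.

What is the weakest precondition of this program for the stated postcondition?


Working backward. After the program, the postcondition v - 2 < -6 ==> y - 9 < 5 must hold; in canonical form it is v < -4 ==> y < 14.
Before w := 3*w + 8: v < -4 ==> y < 14
Before assert b + y + 3 < 0: b + y < -3 && (v < -4 ==> y < 14)
Answer: WP = b + y < -3 && (v < -4 ==> y < 14)


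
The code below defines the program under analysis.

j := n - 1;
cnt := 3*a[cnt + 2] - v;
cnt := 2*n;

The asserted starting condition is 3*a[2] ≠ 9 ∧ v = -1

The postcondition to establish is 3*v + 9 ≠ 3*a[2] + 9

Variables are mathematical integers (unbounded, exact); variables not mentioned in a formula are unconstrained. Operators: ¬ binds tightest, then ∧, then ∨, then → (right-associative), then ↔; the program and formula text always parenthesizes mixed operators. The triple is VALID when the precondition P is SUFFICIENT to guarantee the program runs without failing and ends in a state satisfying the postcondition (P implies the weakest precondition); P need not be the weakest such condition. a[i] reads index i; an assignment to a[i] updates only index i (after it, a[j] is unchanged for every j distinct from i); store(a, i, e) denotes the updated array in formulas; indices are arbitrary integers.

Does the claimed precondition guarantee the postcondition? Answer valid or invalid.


Working backward. After the program, the postcondition 3*v + 9 ≠ 3*a[2] + 9 must hold; in canonical form it is 3*v ≠ 3*a[2].
Before cnt := 2*n: 3*v ≠ 3*a[2]
Before cnt := 3*a[cnt + 2] - v: 3*v ≠ 3*a[2]
Before j := n - 1: 3*v ≠ 3*a[2]
The weakest precondition is 3*v ≠ 3*a[2].
Check whether 3*a[2] ≠ 9 ∧ v = -1 implies it.
Countermodel: at the initial state a = {[2] = -1, elsewhere -1}, v = -1, the precondition holds but the weakest precondition fails.
Answer: invalid


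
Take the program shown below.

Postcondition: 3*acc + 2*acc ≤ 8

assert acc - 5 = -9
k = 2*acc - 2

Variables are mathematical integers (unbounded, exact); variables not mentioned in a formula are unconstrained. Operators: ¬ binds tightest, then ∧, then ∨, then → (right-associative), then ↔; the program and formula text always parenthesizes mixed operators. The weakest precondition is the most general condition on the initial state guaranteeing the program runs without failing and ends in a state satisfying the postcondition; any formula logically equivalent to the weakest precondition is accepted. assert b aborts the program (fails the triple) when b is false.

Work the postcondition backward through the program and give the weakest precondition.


Working backward. After the program, the postcondition 3*acc + 2*acc ≤ 8 must hold; in canonical form it is 5*acc ≤ 8.
Before k := 2*acc - 2: 5*acc ≤ 8
Before assert acc - 5 = -9: acc = -4 ∧ 5*acc ≤ 8
Answer: WP = acc = -4 ∧ 5*acc ≤ 8


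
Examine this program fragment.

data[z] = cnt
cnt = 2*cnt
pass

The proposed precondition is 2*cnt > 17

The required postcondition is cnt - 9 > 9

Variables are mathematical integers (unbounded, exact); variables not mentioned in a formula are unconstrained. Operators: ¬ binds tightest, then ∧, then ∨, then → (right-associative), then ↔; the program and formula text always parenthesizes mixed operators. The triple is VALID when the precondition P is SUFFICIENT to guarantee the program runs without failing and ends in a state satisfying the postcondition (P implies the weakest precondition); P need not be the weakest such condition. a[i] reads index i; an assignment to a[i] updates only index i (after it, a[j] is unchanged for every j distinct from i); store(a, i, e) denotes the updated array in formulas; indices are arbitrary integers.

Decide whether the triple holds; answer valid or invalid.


Working backward. After the program, the postcondition cnt - 9 > 9 must hold; in canonical form it is cnt > 18.
Before skip: cnt > 18
Before cnt := 2*cnt: 2*cnt > 18
Before data[z] := cnt: 2*cnt > 18
The weakest precondition is 2*cnt > 18.
Check whether 2*cnt > 17 implies it.
Countermodel: at the initial state cnt = 9, the precondition holds but the weakest precondition fails.
Answer: invalid


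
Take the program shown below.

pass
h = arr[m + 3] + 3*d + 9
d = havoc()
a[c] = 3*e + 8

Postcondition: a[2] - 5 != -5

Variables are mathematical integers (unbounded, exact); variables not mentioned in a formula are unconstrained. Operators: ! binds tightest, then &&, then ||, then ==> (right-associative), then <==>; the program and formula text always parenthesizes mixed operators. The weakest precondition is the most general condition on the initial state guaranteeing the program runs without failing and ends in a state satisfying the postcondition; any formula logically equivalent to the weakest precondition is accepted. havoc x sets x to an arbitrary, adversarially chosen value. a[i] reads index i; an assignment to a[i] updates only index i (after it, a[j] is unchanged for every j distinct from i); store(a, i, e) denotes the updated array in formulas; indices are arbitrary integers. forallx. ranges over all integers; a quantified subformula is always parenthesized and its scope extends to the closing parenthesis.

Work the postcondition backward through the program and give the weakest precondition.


Working backward. After the program, the postcondition a[2] - 5 != -5 must hold; in canonical form it is a[2] != 0.
Before a[c] := 3*e + 8: store(a, c, 3*e + 8)[2] != 0
Before havoc d: store(a, c, 3*e + 8)[2] != 0
Before h := arr[m + 3] + 3*d + 9: store(a, c, 3*e + 8)[2] != 0
Before skip: store(a, c, 3*e + 8)[2] != 0
Answer: WP = store(a, c, 3*e + 8)[2] != 0


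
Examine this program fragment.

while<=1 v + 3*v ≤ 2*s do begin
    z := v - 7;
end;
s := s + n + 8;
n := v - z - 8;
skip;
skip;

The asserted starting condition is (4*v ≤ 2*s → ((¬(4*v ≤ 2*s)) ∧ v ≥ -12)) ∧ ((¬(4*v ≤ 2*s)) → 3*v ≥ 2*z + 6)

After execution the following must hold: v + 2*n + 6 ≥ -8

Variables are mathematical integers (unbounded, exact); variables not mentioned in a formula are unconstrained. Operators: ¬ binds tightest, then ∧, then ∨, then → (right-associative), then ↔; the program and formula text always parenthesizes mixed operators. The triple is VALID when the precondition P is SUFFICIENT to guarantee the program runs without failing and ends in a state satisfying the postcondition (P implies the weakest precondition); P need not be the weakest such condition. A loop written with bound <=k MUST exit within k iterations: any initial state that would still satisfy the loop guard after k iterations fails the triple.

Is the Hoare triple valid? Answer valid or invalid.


Working backward. After the program, the postcondition v + 2*n + 6 ≥ -8 must hold; in canonical form it is 2*n + v ≥ -14.
Before skip: 2*n + v ≥ -14
Before skip: 2*n + v ≥ -14
Before n := v - z - 8: 3*v ≥ 2*z + 2
Before s := s + n + 8: 3*v ≥ 2*z + 2
Before the loop (bound <=1), unroll the exhaustion recursion (WP_0 = exit-now case; WP_j = one more guarded iteration, up to j = 1):
  WP_0: (¬(4*v ≤ 2*s)) ∧ 3*v ≥ 2*z + 2
  WP_1: (4*v ≤ 2*s → ((¬(4*v ≤ 2*s)) ∧ v ≥ -12)) ∧ ((¬(4*v ≤ 2*s)) → 3*v ≥ 2*z + 2)
So before the loop: (4*v ≤ 2*s → ((¬(4*v ≤ 2*s)) ∧ v ≥ -12)) ∧ ((¬(4*v ≤ 2*s)) → 3*v ≥ 2*z + 2)
The weakest precondition is (4*v ≤ 2*s → ((¬(4*v ≤ 2*s)) ∧ v ≥ -12)) ∧ ((¬(4*v ≤ 2*s)) → 3*v ≥ 2*z + 2).
Check whether (4*v ≤ 2*s → ((¬(4*v ≤ 2*s)) ∧ v ≥ -12)) ∧ ((¬(4*v ≤ 2*s)) → 3*v ≥ 2*z + 6) implies it.
Every state satisfying the precondition satisfies the weakest precondition: the implication holds.
Answer: valid


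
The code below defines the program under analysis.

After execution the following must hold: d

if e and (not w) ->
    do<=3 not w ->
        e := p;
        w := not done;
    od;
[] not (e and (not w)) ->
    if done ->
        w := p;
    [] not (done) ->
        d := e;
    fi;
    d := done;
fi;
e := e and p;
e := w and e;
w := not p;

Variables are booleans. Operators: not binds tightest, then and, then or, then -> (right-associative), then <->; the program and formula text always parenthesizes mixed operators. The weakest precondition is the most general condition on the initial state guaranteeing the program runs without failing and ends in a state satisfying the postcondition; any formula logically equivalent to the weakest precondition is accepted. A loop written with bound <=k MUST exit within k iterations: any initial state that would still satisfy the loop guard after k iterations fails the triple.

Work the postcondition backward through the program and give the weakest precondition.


Working backward. After the program, d must hold.
Before w := not p: d
Before e := w and e: d
Before e := e and p: d
Then branch requires ((not w) -> ((done -> ((done -> ((not done) and d)) and ((not done) -> d))) and ((not done) -> d))) and (w -> d); else branch requires (not done) -> done.
Before the if: ((e and (not w)) -> (((not w) -> ((done -> ((done -> ((not done) and d)) and ((not done) -> d))) and ((not done) -> d))) and (w -> d))) and ((not (e and (not w))) -> ((not done) -> done))
Answer: WP = ((e and (not w)) -> (((not w) -> ((done -> ((done -> ((not done) and d)) and ((not done) -> d))) and ((not done) -> d))) and (w -> d))) and ((not (e and (not w))) -> ((not done) -> done))


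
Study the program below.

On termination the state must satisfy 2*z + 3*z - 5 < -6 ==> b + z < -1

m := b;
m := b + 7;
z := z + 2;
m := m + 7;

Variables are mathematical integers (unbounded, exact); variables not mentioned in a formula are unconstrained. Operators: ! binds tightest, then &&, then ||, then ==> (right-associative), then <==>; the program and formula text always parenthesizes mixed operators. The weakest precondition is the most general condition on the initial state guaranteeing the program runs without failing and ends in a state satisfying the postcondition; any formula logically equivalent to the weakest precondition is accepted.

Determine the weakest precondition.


Working backward. After the program, the postcondition 2*z + 3*z - 5 < -6 ==> b + z < -1 must hold; in canonical form it is 5*z < -1 ==> b + z < -1.
Before m := m + 7: 5*z < -1 ==> b + z < -1
Before z := z + 2: 5*z < -11 ==> b + z < -3
Before m := b + 7: 5*z < -11 ==> b + z < -3
Before m := b: 5*z < -11 ==> b + z < -3
Answer: WP = 5*z < -11 ==> b + z < -3


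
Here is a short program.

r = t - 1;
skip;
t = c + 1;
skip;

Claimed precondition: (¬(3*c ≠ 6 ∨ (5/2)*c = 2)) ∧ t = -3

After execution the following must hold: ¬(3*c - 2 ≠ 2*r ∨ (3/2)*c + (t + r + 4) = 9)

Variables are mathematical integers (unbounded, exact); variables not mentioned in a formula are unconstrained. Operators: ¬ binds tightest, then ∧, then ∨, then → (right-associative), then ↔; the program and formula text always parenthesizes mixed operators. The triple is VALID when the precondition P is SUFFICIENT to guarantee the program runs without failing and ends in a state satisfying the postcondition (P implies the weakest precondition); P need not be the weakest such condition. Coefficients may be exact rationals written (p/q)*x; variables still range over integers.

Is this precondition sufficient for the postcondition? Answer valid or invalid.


Working backward. After the program, the postcondition ¬(3*c - 2 ≠ 2*r ∨ (3/2)*c + (t + r + 4) = 9) must hold; in canonical form it is ¬(3*c ≠ 2*r + 2 ∨ (3/2)*c + r + t = 5).
Before skip: ¬(3*c ≠ 2*r + 2 ∨ (3/2)*c + r + t = 5)
Before t := c + 1: ¬(3*c ≠ 2*r + 2 ∨ (5/2)*c + r = 4)
Before skip: ¬(3*c ≠ 2*r + 2 ∨ (5/2)*c + r = 4)
Before r := t - 1: ¬(3*c ≠ 2*t ∨ (5/2)*c + t = 5)
The weakest precondition is ¬(3*c ≠ 2*t ∨ (5/2)*c + t = 5).
Check whether (¬(3*c ≠ 6 ∨ (5/2)*c = 2)) ∧ t = -3 implies it.
Countermodel: at the initial state c = 2, t = -3, the precondition holds but the weakest precondition fails.
Answer: invalid


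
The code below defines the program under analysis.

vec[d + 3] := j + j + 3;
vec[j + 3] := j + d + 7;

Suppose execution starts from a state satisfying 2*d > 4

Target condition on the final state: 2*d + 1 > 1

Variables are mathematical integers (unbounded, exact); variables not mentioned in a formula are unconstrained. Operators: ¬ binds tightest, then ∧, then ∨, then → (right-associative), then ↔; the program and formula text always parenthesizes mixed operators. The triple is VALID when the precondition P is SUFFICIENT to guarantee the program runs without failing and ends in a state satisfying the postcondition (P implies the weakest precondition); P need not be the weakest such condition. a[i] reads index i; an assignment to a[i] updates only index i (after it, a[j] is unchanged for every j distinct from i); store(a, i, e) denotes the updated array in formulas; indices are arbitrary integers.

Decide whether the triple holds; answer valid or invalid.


Working backward. After the program, the postcondition 2*d + 1 > 1 must hold; in canonical form it is 2*d > 0.
Before vec[j + 3] := j + d + 7: 2*d > 0
Before vec[d + 3] := j + j + 3: 2*d > 0
The weakest precondition is 2*d > 0.
Check whether 2*d > 4 implies it.
Every state satisfying the precondition satisfies the weakest precondition: the implication holds.
Answer: valid


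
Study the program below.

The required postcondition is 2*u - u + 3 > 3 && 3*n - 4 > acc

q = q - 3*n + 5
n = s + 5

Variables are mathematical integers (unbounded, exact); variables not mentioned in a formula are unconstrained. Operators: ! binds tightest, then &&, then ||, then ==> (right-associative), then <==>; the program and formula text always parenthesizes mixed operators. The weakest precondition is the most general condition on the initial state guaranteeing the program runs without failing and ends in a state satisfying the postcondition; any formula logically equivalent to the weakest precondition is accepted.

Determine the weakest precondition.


Working backward. After the program, the postcondition 2*u - u + 3 > 3 && 3*n - 4 > acc must hold; in canonical form it is u > 0 && 3*n > acc + 4.
Before n := s + 5: u > 0 && 3*s > acc - 11
Before q := q - 3*n + 5: u > 0 && 3*s > acc - 11
Answer: WP = u > 0 && 3*s > acc - 11


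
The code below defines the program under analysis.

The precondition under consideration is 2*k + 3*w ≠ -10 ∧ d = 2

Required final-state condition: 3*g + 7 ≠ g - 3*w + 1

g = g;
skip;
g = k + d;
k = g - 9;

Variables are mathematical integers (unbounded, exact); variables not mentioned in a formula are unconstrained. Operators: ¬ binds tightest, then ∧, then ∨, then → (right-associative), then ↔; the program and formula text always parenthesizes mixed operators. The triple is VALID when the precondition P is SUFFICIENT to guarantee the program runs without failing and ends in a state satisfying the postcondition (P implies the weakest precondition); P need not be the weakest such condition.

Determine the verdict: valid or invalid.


Working backward. After the program, the postcondition 3*g + 7 ≠ g - 3*w + 1 must hold; in canonical form it is 2*g + 3*w ≠ -6.
Before k := g - 9: 2*g + 3*w ≠ -6
Before g := k + d: 2*d + 2*k + 3*w ≠ -6
Before skip: 2*d + 2*k + 3*w ≠ -6
Before g := g: 2*d + 2*k + 3*w ≠ -6
The weakest precondition is 2*d + 2*k + 3*w ≠ -6.
Check whether 2*k + 3*w ≠ -10 ∧ d = 2 implies it.
Every state satisfying the precondition satisfies the weakest precondition: the implication holds.
Answer: valid


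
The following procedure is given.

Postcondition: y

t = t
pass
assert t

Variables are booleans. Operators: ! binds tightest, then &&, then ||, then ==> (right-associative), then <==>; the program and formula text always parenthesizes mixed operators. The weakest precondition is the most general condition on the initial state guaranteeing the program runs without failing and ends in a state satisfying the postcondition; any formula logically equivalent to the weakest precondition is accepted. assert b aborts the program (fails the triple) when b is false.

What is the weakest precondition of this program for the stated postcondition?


Working backward. After the program, y must hold.
Before assert t: t && y
Before skip: t && y
Before t := t: t && y
Answer: WP = t && y


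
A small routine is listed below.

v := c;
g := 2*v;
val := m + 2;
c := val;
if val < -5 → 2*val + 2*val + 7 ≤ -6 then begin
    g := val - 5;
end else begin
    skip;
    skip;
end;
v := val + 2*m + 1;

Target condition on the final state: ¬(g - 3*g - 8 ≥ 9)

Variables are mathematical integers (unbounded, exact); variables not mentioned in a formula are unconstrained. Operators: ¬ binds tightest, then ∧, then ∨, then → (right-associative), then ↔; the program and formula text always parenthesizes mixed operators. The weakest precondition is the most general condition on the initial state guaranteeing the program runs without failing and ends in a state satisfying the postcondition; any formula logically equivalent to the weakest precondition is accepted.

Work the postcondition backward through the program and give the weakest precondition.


Working backward. After the program, the postcondition ¬(g - 3*g - 8 ≥ 9) must hold; in canonical form it is ¬(2*g ≤ -17).
Before v := val + 2*m + 1: ¬(2*g ≤ -17)
Then branch requires ¬(2*val ≤ -7); else branch requires ¬(2*g ≤ -17).
Before the if: ((val < -5 → 4*val ≤ -13) → (¬(2*val ≤ -7))) ∧ ((¬(val < -5 → 4*val ≤ -13)) → (¬(2*g ≤ -17)))
Before c := val: ((val < -5 → 4*val ≤ -13) → (¬(2*val ≤ -7))) ∧ ((¬(val < -5 → 4*val ≤ -13)) → (¬(2*g ≤ -17)))
Before val := m + 2: ((m < -7 → 4*m ≤ -21) → (¬(2*m ≤ -11))) ∧ ((¬(m < -7 → 4*m ≤ -21)) → (¬(2*g ≤ -17)))
Before g := 2*v: ((m < -7 → 4*m ≤ -21) → (¬(2*m ≤ -11))) ∧ ((¬(m < -7 → 4*m ≤ -21)) → (¬(4*v ≤ -17)))
Before v := c: ((m < -7 → 4*m ≤ -21) → (¬(2*m ≤ -11))) ∧ ((¬(m < -7 → 4*m ≤ -21)) → (¬(4*c ≤ -17)))
Answer: WP = ((m < -7 → 4*m ≤ -21) → (¬(2*m ≤ -11))) ∧ ((¬(m < -7 → 4*m ≤ -21)) → (¬(4*c ≤ -17)))


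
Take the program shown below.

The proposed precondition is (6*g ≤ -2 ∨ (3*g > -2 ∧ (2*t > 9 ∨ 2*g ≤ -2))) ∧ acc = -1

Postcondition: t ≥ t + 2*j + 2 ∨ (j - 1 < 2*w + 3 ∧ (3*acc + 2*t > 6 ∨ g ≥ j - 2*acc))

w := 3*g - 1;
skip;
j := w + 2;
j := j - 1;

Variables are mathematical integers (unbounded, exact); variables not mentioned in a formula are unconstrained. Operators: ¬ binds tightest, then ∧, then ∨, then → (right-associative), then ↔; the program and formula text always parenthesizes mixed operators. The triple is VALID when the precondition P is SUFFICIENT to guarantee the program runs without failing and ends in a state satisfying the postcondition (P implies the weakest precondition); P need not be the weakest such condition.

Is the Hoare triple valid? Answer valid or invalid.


Working backward. After the program, the postcondition t ≥ t + 2*j + 2 ∨ (j - 1 < 2*w + 3 ∧ (3*acc + 2*t > 6 ∨ g ≥ j - 2*acc)) must hold; in canonical form it is 2*j ≤ -2 ∨ (j < 2*w + 4 ∧ (3*acc + 2*t > 6 ∨ 2*acc + g ≥ j)).
Before j := j - 1: 2*j ≤ 0 ∨ (j < 2*w + 5 ∧ (3*acc + 2*t > 6 ∨ 2*acc + g ≥ j - 1))
Before j := w + 2: 2*w ≤ -4 ∨ (w > -3 ∧ (3*acc + 2*t > 6 ∨ 2*acc + g ≥ w + 1))
Before skip: 2*w ≤ -4 ∨ (w > -3 ∧ (3*acc + 2*t > 6 ∨ 2*acc + g ≥ w + 1))
Before w := 3*g - 1: 6*g ≤ -2 ∨ (3*g > -2 ∧ (3*acc + 2*t > 6 ∨ 2*acc ≥ 2*g))
The weakest precondition is 6*g ≤ -2 ∨ (3*g > -2 ∧ (3*acc + 2*t > 6 ∨ 2*acc ≥ 2*g)).
Check whether (6*g ≤ -2 ∨ (3*g > -2 ∧ (2*t > 9 ∨ 2*g ≤ -2))) ∧ acc = -1 implies it.
Every state satisfying the precondition satisfies the weakest precondition: the implication holds.
Answer: valid
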